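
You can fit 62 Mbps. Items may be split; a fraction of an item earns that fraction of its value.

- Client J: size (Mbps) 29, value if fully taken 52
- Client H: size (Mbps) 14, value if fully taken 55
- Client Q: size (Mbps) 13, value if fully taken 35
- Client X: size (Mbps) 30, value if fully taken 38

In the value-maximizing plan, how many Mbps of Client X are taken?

Sort by value density: Client H 55/14≈3.93, Client Q 35/13≈2.69, Client J 52/29≈1.79, Client X 38/30≈1.27.
All 14 Mbps of Client H fit (value 55) ; 48 remain.
Take all of Client Q (13 Mbps, value 35) ; 35 Mbps left.
All 29 Mbps of Client J fit (value 52) ; 6 remain.
6 Mbps left: a 6/30 share of Client X gives 38×6/30 = 7.6.

6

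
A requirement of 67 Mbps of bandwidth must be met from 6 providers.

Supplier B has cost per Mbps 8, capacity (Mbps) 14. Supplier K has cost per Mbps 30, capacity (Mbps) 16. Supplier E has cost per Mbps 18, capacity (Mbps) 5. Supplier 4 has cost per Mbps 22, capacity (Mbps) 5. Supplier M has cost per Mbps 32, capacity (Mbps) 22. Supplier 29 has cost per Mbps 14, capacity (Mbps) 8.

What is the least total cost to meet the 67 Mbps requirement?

Cheapest first:
Take 14 from Supplier B at 8 → need 53 more.
Supplier 29 (14): use full 8 → 45 Mbps to go.
Supplier E (18): use full 5 → 40 Mbps to go.
Supplier 4 (22): use full 5 → 35 Mbps to go.
Supplier K at 30: take all 16 Mbps → 19 still needed.
Supplier M (32): take the remaining 19 → done.
Cost = 14×8 + 8×14 + 5×18 + 5×22 + 16×30 + 19×32 = 1512.

1512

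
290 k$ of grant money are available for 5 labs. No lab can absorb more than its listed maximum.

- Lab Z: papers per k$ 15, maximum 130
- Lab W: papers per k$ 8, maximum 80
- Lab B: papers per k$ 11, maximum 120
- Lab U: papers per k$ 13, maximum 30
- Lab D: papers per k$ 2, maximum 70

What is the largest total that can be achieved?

Rank by papers per k$: Lab Z 15 > Lab U 13 > Lab B 11 > Lab W 8 > Lab D 2.
Give Lab Z 130 to hit its cap of 130 → 160 left.
Lab U takes 30 to reach its cap of 30 → 130 left.
Lab B: +120 to 120 (cap) → 10 left.
Lab W: +10 (room for 80) → 10. Pool exhausted.
Total = 15×130 + 8×10 + 11×120 + 13×30 = 3740.

3740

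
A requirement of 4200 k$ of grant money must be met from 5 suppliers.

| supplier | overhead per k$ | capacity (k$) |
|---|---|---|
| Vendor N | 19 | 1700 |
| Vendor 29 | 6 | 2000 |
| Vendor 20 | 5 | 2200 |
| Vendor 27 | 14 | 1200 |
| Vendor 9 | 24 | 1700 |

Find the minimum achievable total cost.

Cheapest first:
Vendor 20 at 5: take all 2200 k$ ; 2000 still needed.
Vendor 29 at 6: take all 2000 k$ ; 0 still needed.
Vendor 27, Vendor N, Vendor 9: unused.
Cost = 2200×5 + 2000×6 = 23000.

23000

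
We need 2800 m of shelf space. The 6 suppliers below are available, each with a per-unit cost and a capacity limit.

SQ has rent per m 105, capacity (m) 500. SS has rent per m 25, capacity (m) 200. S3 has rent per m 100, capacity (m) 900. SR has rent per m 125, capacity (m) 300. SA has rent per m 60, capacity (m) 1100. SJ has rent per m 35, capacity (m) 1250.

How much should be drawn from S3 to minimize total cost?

250

Cheapest first:
Take 200 from SS at 25 → need 2600 more.
SJ at 35: take all 1250 m → 1350 still needed.
SA at 60: take all 1100 m → 250 still needed.
S3 at 100: take 250 of its 900 → requirement met.
SQ, SR: unused.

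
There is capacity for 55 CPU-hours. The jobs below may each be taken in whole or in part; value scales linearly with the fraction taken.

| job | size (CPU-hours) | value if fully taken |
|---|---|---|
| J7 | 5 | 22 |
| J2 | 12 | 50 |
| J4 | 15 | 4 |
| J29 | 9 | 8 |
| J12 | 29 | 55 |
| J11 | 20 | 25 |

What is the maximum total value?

138.25

Rank by value-to-size ratio: J7 22/5≈4.4, J2 50/12≈4.17, J12 55/29≈1.9, J11 25/20≈1.25, J29 8/9≈0.889, J4 4/15≈0.267.
Take all of J7 (5 CPU-hours, value 22) → 50 CPU-hours left.
J2: take in full, 12 CPU-hours for value 50 → 38 left.
J12: take in full, 29 CPU-hours for value 55 → 9 left.
Only 9 CPU-hours remain; take 9/20 of J11 for value 25×9/20 = 11.25.
Total value = 138.25.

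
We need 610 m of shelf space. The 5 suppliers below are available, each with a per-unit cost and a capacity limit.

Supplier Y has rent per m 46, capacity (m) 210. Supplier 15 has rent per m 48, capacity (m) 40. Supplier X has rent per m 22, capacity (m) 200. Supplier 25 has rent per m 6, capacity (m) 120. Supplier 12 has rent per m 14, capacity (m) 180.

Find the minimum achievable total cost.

Cheapest first:
Supplier 25 at 6: take all 120 m ; 490 still needed.
Supplier 12 (14): use full 180 ; 310 m to go.
Supplier X (22): use full 200 ; 110 m to go.
Take 110 from Supplier Y at 46 to finish.
Supplier 15: unused.
Cost = 120×6 + 180×14 + 200×22 + 110×46 = 12700.

12700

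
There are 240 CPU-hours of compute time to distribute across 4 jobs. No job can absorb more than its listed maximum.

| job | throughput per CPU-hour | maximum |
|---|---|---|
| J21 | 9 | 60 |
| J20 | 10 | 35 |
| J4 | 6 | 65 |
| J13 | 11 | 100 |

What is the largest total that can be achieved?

Order the jobs by throughput per CPU-hour: J13 11 > J20 10 > J21 9 > J4 6.
J13: +100 to 100 (cap) → 140 left.
Give J20 35 to hit its cap of 35 → 105 left.
J21 takes 60 to reach its cap of 60 → 45 left.
J4: +45 (room for 65) → 45. Pool exhausted.
Total = 9×60 + 10×35 + 6×45 + 11×100 = 2260.

2260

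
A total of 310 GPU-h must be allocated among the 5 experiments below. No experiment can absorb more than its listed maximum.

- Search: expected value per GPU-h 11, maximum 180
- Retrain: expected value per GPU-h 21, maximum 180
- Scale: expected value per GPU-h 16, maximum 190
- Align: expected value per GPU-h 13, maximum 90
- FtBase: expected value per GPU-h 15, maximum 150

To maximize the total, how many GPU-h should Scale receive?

130

Highest expected value per GPU-h first: Retrain 21 > Scale 16 > FtBase 15 > Align 13 > Search 11.
Retrain: +180 to 180 (cap) — 130 left.
Only 130 left; Scale takes them to reach 130.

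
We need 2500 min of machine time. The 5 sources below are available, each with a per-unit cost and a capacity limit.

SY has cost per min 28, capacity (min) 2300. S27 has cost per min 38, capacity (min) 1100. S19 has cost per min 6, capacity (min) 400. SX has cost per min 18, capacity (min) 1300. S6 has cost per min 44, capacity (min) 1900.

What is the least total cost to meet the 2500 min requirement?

Fill from the cheapest source first.
S19 (6): use full 400 ; 2100 min to go.
SX at 18: take all 1300 min ; 800 still needed.
Take 800 from SY at 28 to finish.
S27, S6: unused.
Cost = 400×6 + 1300×18 + 800×28 = 48200.

48200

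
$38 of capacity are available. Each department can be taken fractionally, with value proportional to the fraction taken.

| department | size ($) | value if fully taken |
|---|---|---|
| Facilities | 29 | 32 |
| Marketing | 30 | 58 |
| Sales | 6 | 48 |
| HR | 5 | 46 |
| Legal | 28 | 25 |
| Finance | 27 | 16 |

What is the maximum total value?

Best value per unit of size first: HR 46/5≈9.2, Sales 48/6≈8, Marketing 58/30≈1.93, Facilities 32/29≈1.1, Legal 25/28≈0.893, Finance 16/27≈0.593.
Take all of HR (5 $, value 46) — 33 $ left.
Take all of Sales (6 $, value 48) — 27 $ left.
Only 27 $ remain; take 27/30 of Marketing for value 58×27/30 = 52.2.
Total value = 146.2.

146.2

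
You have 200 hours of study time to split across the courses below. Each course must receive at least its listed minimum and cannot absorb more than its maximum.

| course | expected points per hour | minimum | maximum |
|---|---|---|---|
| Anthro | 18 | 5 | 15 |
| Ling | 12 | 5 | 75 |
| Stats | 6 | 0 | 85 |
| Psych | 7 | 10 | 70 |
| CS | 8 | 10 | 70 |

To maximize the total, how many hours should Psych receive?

Meeting every minimum uses 5+5+0+10+10 = 30 hours, leaving 170.
Highest expected points per hour first: Anthro 18 > Ling 12 > CS 8 > Psych 7 > Stats 6.
Give Anthro 10 more to hit its cap of 15 — 160 left.
Ling: +70 to 75 (cap) — 90 left.
CS takes 60 more to reach its cap of 70 — 30 left.
Psych has room for 60 more but only 30 remain, so it gets 40.

40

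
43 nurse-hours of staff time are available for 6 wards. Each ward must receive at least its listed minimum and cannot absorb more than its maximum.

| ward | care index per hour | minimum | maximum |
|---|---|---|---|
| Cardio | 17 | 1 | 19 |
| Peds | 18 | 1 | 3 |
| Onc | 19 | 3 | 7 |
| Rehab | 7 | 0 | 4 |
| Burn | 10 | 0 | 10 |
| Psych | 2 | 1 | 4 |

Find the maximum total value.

633

Meeting every minimum uses 1+1+3+0+0+1 = 6 nurse-hours, leaving 37.
Rank by care index per hour: Onc 19 > Peds 18 > Cardio 17 > Burn 10 > Rehab 7 > Psych 2.
Onc: +4 to 7 (cap) — 33 left.
Peds takes 2 more to reach its cap of 3 — 31 left.
Cardio takes 18 more to reach its cap of 19 — 13 left.
Give Burn 10 more to hit its cap of 10 — 3 left.
Only 3 left; Rehab takes them to reach 3.
Total = 17×19 + 18×3 + 19×7 + 7×3 + 10×10 + 2×1 = 633.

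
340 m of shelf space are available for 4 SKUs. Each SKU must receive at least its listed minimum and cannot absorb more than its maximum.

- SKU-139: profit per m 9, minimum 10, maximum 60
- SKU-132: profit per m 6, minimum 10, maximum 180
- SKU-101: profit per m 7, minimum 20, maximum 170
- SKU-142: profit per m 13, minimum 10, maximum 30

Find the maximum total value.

Meeting every minimum uses 10+10+20+10 = 50 m, leaving 290.
Rank by profit per m: SKU-142 13 > SKU-139 9 > SKU-101 7 > SKU-132 6.
SKU-142: +20 to 30 (cap) → 270 left.
SKU-139 takes 50 more to reach its cap of 60 → 220 left.
Give SKU-101 150 more to hit its cap of 170 → 70 left.
SKU-132 has room for 170 more but only 70 remain, so it gets 80.
Total = 9×60 + 6×80 + 7×170 + 13×30 = 2600.

2600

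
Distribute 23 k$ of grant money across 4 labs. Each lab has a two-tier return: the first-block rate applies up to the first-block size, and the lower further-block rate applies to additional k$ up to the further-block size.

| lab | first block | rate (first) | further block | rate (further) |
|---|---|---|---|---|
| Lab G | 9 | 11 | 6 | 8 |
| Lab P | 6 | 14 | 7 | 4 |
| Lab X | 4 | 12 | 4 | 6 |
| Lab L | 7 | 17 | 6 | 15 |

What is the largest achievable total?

341

Treat each block as its own option and order by rate: Lab L/T1 17 > Lab L/T2 15 > Lab P/T1 14 > Lab X/T1 12 > Lab G/T1 11 > Lab G/T2 8 > Lab X/T2 6 > Lab P/T2 4.
Lab L T1 at 17: fill all 7 ; 16 left.
Lab L/T2 (15): +6 ; 10 left.
Lab P T1 at 14: fill all 6 ; 4 left.
Fill Lab X T1 block (4 at 12) ; 0 left.
Total = 17×7 + 15×6 + 14×6 + 12×4 = 341.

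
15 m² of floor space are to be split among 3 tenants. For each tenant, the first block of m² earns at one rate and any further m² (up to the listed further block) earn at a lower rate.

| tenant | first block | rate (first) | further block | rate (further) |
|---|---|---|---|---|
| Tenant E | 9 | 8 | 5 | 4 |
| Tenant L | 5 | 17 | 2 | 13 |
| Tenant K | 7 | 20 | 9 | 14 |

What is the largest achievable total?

267

Treat each block as its own option and order by rate: Tenant K/first 20 > Tenant L/first 17 > Tenant K/second 14 > Tenant L/second 13 > Tenant E/first 8 > Tenant E/second 4.
Fill Tenant K first block (7 at 20) — 8 left.
Tenant L/first (17): +5 — 3 left.
3 remain; put them into Tenant K second at 14.
Total = 20×7 + 17×5 + 14×3 = 267.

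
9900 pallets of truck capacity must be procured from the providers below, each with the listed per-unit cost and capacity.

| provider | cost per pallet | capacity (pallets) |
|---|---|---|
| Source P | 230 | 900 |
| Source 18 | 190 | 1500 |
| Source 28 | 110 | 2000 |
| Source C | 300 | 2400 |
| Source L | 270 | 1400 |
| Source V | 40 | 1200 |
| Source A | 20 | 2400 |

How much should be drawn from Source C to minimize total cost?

500

Use providers in increasing cost order.
Take 2400 from Source A at 20 — need 7500 more.
Take 1200 from Source V at 40 — need 6300 more.
Source 28 (110): use full 2000 — 4300 pallets to go.
Source 18 (190): use full 1500 — 2800 pallets to go.
Source P at 230: take all 900 pallets — 1900 still needed.
Source L (270): use full 1400 — 500 pallets to go.
Source C at 300: take 500 of its 2400 — requirement met.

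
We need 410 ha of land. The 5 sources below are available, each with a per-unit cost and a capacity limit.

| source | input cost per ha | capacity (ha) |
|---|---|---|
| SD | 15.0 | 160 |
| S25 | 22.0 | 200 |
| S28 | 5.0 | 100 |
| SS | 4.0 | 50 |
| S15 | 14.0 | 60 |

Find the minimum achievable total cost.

4820

Fill from the cheapest source first.
SS (4.0): use full 50 — 360 ha to go.
Take 100 from S28 at 5.0 — need 260 more.
S15 (14.0): use full 60 — 200 ha to go.
SD at 15.0: take all 160 ha — 40 still needed.
Take 40 from S25 at 22.0 to finish.
Cost = 50×4.0 + 100×5.0 + 60×14.0 + 160×15.0 + 40×22.0 = 4820.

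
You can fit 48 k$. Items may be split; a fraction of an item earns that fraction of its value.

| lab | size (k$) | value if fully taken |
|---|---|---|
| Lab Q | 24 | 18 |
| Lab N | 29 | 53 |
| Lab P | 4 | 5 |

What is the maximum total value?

69.25

Rank by value-to-size ratio: Lab N 53/29≈1.83, Lab P 5/4≈1.25, Lab Q 18/24≈0.75.
All 29 k$ of Lab N fit (value 53) — 19 remain.
Lab P: take in full, 4 k$ for value 5 — 15 left.
Only 15 k$ remain; take 15/24 of Lab Q for value 18×15/24 = 11.25.
Total value = 69.25.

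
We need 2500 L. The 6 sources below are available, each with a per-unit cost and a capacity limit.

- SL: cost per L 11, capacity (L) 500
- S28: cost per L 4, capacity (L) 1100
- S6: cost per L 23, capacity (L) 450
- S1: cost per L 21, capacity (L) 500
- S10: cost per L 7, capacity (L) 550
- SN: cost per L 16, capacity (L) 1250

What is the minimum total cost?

Use sources in increasing cost order.
S28 (4): use full 1100 ; 1400 L to go.
S10 at 7: take all 550 L ; 850 still needed.
SL (11): use full 500 ; 350 L to go.
SN at 16: take 350 of its 1250 ; requirement met.
S1, S6: unused.
Cost = 1100×4 + 550×7 + 500×11 + 350×16 = 19350.

19350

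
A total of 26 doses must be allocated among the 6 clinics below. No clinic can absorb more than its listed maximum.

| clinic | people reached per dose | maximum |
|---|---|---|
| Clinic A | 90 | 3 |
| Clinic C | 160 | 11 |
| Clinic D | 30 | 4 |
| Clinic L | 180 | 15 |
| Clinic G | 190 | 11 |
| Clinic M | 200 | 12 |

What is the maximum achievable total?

Rank by people reached per dose: Clinic M 200 > Clinic G 190 > Clinic L 180 > Clinic C 160 > Clinic A 90 > Clinic D 30.
Give Clinic M 12 to hit its cap of 12 ; 14 left.
Clinic G takes 11 to reach its cap of 11 ; 3 left.
Clinic L: +3 (room for 15) → 3. Pool exhausted.
Total = 180×3 + 190×11 + 200×12 = 5030.

5030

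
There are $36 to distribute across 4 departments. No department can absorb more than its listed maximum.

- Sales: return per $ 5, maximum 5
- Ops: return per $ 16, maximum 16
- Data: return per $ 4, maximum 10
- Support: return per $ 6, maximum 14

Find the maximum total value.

369

Highest return per $ first: Ops 16 > Support 6 > Sales 5 > Data 4.
Ops takes 16 to reach its cap of 16 ; 20 left.
Support takes 14 to reach its cap of 14 ; 6 left.
Give Sales 5 to hit its cap of 5 ; 1 left.
Data: +1 (room for 10) → 1. Pool exhausted.
Total = 5×5 + 16×16 + 4×1 + 6×14 = 369.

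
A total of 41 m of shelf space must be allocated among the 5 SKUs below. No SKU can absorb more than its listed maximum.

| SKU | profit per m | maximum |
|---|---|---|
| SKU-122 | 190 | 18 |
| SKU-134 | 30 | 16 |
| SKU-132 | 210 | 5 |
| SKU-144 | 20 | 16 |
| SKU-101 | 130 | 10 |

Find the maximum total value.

6010

Highest profit per m first: SKU-132 210 > SKU-122 190 > SKU-101 130 > SKU-134 30 > SKU-144 20.
SKU-132: +5 to 5 (cap) — 36 left.
SKU-122: +18 to 18 (cap) — 18 left.
SKU-101 takes 10 to reach its cap of 10 — 8 left.
SKU-134 has room for 16 but only 8 remain, so it gets 8.
Total = 190×18 + 30×8 + 210×5 + 130×10 = 6010.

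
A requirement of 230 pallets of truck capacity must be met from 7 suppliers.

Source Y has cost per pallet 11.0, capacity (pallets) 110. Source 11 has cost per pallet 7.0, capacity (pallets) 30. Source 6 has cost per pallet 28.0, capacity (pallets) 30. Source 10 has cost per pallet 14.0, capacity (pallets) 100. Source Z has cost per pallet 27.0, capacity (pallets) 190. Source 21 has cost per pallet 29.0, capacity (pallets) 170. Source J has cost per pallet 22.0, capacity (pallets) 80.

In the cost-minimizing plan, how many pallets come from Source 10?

90

Fill from the cheapest supplier first.
Take 30 from Source 11 at 7.0 — need 200 more.
Source Y (11.0): use full 110 — 90 pallets to go.
Take 90 from Source 10 at 14.0 to finish.
Source J, Source Z, Source 6, Source 21: unused.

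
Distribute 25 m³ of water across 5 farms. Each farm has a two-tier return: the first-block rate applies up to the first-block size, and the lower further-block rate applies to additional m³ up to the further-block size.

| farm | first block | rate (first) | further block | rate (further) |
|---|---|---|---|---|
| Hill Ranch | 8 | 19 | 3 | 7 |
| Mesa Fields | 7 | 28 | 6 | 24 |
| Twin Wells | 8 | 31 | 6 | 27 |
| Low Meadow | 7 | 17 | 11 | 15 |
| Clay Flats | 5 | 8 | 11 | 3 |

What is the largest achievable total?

702

Treat each block as its own option and order by rate: Twin Wells/first 31 > Mesa Fields/first 28 > Twin Wells/second 27 > Mesa Fields/second 24 > Hill Ranch/first 19 > Low Meadow/first 17 > Low Meadow/second 15 > Clay Flats/first 8 > Hill Ranch/second 7 > Clay Flats/second 3.
Twin Wells/first (31): +8 → 17 left.
Fill Mesa Fields first block (7 at 28) → 10 left.
Fill Twin Wells second block (6 at 27) → 4 left.
Mesa Fields/second: +4 of 6 at 24; pool empty.
Total = 31×8 + 28×7 + 27×6 + 24×4 = 702.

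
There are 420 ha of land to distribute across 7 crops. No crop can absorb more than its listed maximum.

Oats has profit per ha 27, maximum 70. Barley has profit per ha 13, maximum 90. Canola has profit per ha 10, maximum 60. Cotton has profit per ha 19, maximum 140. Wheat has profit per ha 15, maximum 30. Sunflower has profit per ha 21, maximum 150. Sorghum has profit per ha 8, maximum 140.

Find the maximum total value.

Highest profit per ha first: Oats 27 > Sunflower 21 > Cotton 19 > Wheat 15 > Barley 13 > Canola 10 > Sorghum 8.
Give Oats 70 to hit its cap of 70 → 350 left.
Sunflower takes 150 to reach its cap of 150 → 200 left.
Cotton: +140 to 140 (cap) → 60 left.
Wheat takes 30 to reach its cap of 30 → 30 left.
Barley has room for 90 but only 30 remain, so it gets 30.
Total = 27×70 + 13×30 + 19×140 + 15×30 + 21×150 = 8540.

8540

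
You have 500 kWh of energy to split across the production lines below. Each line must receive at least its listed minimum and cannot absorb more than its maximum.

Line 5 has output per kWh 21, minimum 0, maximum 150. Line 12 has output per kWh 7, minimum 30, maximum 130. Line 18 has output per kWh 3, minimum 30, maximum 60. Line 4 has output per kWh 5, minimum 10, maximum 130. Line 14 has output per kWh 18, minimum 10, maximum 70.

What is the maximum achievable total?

6010

Meeting every minimum uses 0+30+30+10+10 = 80 kWh, leaving 420.
Order the production lines by output per kWh: Line 5 21 > Line 14 18 > Line 12 7 > Line 4 5 > Line 18 3.
Line 5 takes 150 more to reach its cap of 150 ; 270 left.
Give Line 14 60 more to hit its cap of 70 ; 210 left.
Line 12: +100 to 130 (cap) ; 110 left.
Line 4 has room for 120 more but only 110 remain, so it gets 120.
Total = 21×150 + 7×130 + 3×30 + 5×120 + 18×70 = 6010.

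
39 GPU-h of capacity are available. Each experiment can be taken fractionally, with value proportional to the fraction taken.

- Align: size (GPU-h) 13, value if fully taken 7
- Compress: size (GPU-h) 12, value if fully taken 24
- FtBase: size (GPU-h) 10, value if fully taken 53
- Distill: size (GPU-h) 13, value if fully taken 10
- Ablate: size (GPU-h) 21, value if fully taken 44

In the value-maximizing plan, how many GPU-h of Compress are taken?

Best value per unit of size first: FtBase 53/10≈5.3, Ablate 44/21≈2.1, Compress 24/12≈2, Distill 10/13≈0.769, Align 7/13≈0.538.
Take all of FtBase (10 GPU-h, value 53) — 29 GPU-h left.
Ablate: take in full, 21 GPU-h for value 44 — 8 left.
Only 8 GPU-h remain; take 8/12 of Compress for value 24×8/12 = 16.

8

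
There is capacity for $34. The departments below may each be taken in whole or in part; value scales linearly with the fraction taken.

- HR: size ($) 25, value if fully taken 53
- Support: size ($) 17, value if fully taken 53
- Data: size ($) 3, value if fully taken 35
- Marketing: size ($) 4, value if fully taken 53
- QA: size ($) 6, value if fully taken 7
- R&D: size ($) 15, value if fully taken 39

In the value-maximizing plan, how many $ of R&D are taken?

Sort by value density: Marketing 53/4≈13.2, Data 35/3≈11.7, Support 53/17≈3.12, R&D 39/15≈2.6, HR 53/25≈2.12, QA 7/6≈1.17.
Take all of Marketing (4 $, value 53) → 30 $ left.
Take all of Data (3 $, value 35) → 27 $ left.
Take all of Support (17 $, value 53) → 10 $ left.
Fill the last 10 $ with part of R&D: 10/15 of it earns 26.

10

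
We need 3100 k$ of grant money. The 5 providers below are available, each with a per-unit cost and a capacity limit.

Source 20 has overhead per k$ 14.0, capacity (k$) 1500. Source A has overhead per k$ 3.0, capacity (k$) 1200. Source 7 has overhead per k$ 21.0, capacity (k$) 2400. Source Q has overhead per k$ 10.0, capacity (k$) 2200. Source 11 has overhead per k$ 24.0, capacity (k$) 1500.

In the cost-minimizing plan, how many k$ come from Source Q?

1900

Use providers in increasing cost order.
Source A at 3.0: take all 1200 k$ — 1900 still needed.
Source Q (10.0): take the remaining 1900 — done.
Source 20, Source 7, Source 11: unused.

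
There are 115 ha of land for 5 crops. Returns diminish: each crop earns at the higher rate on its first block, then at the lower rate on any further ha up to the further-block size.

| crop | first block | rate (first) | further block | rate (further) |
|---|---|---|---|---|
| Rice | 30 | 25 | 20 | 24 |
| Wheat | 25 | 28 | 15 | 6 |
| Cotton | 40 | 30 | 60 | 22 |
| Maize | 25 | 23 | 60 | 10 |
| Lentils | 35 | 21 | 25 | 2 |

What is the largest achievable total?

Treat each block as its own option and order by rate: Cotton/T1 30 > Wheat/T1 28 > Rice/T1 25 > Rice/T2 24 > Maize/T1 23 > Cotton/T2 22 > Lentils/T1 21 > Maize/T2 10 > Wheat/T2 6 > Lentils/T2 2.
Cotton/T1 (30): +40 → 75 left.
Wheat/T1 (28): +25 → 50 left.
Rice/T1 (25): +30 → 20 left.
Rice/T2 (24): +20 → 0 left.
Total = 30×40 + 28×25 + 25×30 + 24×20 = 3130.

3130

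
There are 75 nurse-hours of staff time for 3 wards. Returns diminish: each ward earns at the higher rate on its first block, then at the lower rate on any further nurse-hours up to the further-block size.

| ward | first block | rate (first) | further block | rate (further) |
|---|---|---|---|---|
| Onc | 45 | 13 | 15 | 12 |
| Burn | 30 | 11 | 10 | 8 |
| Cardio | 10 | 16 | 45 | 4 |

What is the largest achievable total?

Rank every tier by rate: Cardio/tier1 16 > Onc/tier1 13 > Onc/tier2 12 > Burn/tier1 11 > Burn/tier2 8 > Cardio/tier2 4.
Cardio tier1 at 16: fill all 10 — 65 left.
Onc/tier1 (13): +45 — 20 left.
Onc tier2 at 12: fill all 15 — 5 left.
Burn tier1 at 11: only 5 left, fill 5.
Total = 16×10 + 13×45 + 12×15 + 11×5 = 980.

980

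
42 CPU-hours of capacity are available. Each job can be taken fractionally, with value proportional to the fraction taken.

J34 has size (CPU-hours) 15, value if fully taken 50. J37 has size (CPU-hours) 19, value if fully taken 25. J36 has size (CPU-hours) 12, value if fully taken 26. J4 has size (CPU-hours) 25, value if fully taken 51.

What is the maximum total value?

106.6

Rank by value-to-size ratio: J34 50/15≈3.33, J36 26/12≈2.17, J4 51/25≈2.04, J37 25/19≈1.32.
J34: take in full, 15 CPU-hours for value 50 ; 27 left.
J36: take in full, 12 CPU-hours for value 26 ; 15 left.
Only 15 CPU-hours remain; take 15/25 of J4 for value 51×15/25 = 30.6.
Total value = 106.6.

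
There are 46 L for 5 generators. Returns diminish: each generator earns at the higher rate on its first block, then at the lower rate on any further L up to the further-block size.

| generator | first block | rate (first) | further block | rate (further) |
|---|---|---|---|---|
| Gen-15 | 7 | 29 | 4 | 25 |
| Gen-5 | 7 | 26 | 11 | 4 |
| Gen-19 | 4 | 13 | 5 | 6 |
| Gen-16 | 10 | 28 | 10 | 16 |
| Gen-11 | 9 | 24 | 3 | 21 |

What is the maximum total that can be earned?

1140

Rank every tier by rate: Gen-15/tier1 29 > Gen-16/tier1 28 > Gen-5/tier1 26 > Gen-15/tier2 25 > Gen-11/tier1 24 > Gen-11/tier2 21 > Gen-16/tier2 16 > Gen-19/tier1 13 > Gen-19/tier2 6 > Gen-5/tier2 4.
Gen-15/tier1 (29): +7 ; 39 left.
Gen-16 tier1 at 28: fill all 10 ; 29 left.
Gen-5/tier1 (26): +7 ; 22 left.
Fill Gen-15 tier2 block (4 at 25) ; 18 left.
Fill Gen-11 tier1 block (9 at 24) ; 9 left.
Fill Gen-11 tier2 block (3 at 21) ; 6 left.
6 remain; put them into Gen-16 tier2 at 16.
Total = 29×7 + 28×10 + 26×7 + 25×4 + 24×9 + 21×3 + 16×6 = 1140.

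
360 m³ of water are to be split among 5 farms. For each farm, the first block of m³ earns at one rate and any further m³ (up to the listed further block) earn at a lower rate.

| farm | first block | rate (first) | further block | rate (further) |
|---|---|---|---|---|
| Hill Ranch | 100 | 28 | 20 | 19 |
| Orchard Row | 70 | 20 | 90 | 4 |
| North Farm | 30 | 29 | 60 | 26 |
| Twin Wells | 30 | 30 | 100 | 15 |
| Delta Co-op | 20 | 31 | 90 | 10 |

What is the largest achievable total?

8980

Treat each block as its own option and order by rate: Delta Co-op/T1 31 > Twin Wells/T1 30 > North Farm/T1 29 > Hill Ranch/T1 28 > North Farm/T2 26 > Orchard Row/T1 20 > Hill Ranch/T2 19 > Twin Wells/T2 15 > Delta Co-op/T2 10 > Orchard Row/T2 4.
Fill Delta Co-op T1 block (20 at 31) — 340 left.
Twin Wells T1 at 30: fill all 30 — 310 left.
Fill North Farm T1 block (30 at 29) — 280 left.
Fill Hill Ranch T1 block (100 at 28) — 180 left.
North Farm/T2 (26): +60 — 120 left.
Fill Orchard Row T1 block (70 at 20) — 50 left.
Fill Hill Ranch T2 block (20 at 19) — 30 left.
30 remain; put them into Twin Wells T2 at 15.
Total = 31×20 + 30×30 + 29×30 + 28×100 + 26×60 + 20×70 + 19×20 + 15×30 = 8980.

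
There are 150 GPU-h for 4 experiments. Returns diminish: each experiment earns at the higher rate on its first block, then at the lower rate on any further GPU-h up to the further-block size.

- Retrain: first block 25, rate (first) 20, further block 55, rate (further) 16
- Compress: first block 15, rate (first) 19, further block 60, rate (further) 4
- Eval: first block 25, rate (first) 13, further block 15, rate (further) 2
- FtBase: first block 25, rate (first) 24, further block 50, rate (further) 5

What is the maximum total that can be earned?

2615

Treat each block as its own option and order by rate: FtBase/tier1 24 > Retrain/tier1 20 > Compress/tier1 19 > Retrain/tier2 16 > Eval/tier1 13 > FtBase/tier2 5 > Compress/tier2 4 > Eval/tier2 2.
FtBase/tier1 (24): +25 → 125 left.
Retrain/tier1 (20): +25 → 100 left.
Compress/tier1 (19): +15 → 85 left.
Retrain/tier2 (16): +55 → 30 left.
Fill Eval tier1 block (25 at 13) → 5 left.
5 remain; put them into FtBase tier2 at 5.
Total = 24×25 + 20×25 + 19×15 + 16×55 + 13×25 + 5×5 = 2615.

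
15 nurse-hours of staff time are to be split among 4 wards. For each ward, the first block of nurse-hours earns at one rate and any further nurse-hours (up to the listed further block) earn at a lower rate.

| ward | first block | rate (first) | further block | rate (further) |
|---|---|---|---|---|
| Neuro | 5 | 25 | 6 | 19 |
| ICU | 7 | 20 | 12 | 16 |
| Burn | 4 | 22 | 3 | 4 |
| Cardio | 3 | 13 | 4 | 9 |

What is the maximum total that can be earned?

333

Treat each block as its own option and order by rate: Neuro/T1 25 > Burn/T1 22 > ICU/T1 20 > Neuro/T2 19 > ICU/T2 16 > Cardio/T1 13 > Cardio/T2 9 > Burn/T2 4.
Fill Neuro T1 block (5 at 25) → 10 left.
Burn/T1 (22): +4 → 6 left.
ICU T1 at 20: only 6 left, fill 6.
Total = 25×5 + 22×4 + 20×6 = 333.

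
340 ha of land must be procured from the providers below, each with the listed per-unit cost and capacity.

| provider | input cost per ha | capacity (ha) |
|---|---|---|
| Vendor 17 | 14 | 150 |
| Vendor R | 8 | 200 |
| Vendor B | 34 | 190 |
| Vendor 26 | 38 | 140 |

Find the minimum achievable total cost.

Use providers in increasing cost order.
Vendor R at 8: take all 200 ha → 140 still needed.
Take 140 from Vendor 17 at 14 to finish.
Vendor B, Vendor 26: unused.
Cost = 200×8 + 140×14 = 3560.

3560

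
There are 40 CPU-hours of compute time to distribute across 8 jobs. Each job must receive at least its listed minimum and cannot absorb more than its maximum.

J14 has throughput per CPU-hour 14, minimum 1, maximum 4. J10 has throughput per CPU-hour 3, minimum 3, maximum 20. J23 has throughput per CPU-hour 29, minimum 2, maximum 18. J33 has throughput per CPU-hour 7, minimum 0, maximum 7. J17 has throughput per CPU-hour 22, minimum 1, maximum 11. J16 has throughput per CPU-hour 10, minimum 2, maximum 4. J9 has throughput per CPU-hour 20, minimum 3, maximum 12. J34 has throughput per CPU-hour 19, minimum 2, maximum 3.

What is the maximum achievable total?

Meeting every minimum uses 1+3+2+0+1+2+3+2 = 14 CPU-hours, leaving 26.
Highest throughput per CPU-hour first: J23 29 > J17 22 > J9 20 > J34 19 > J14 14 > J16 10 > J33 7 > J10 3.
J23: +16 to 18 (cap) — 10 left.
J17: +10 to 11 (cap) — 0 left.
Total = 14×1 + 3×3 + 29×18 + 22×11 + 10×2 + 20×3 + 19×2 = 905.

905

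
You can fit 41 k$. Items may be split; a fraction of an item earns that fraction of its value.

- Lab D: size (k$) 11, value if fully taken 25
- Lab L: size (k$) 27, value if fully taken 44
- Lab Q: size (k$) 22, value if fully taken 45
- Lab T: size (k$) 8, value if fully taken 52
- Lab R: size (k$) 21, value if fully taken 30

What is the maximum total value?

122

Best value per unit of size first: Lab T 52/8≈6.5, Lab D 25/11≈2.27, Lab Q 45/22≈2.05, Lab L 44/27≈1.63, Lab R 30/21≈1.43.
All 8 k$ of Lab T fit (value 52) — 33 remain.
Take all of Lab D (11 k$, value 25) — 22 k$ left.
Take all of Lab Q (22 k$, value 45) — 0 k$ left.
Total value = 122.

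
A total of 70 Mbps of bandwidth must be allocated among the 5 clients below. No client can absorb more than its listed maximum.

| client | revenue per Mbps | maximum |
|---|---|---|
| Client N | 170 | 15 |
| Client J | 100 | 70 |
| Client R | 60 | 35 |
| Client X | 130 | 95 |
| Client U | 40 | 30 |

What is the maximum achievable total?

9700

Order the clients by revenue per Mbps: Client N 170 > Client X 130 > Client J 100 > Client R 60 > Client U 40.
Client N: +15 to 15 (cap) ; 55 left.
Client X: +55 (room for 95) → 55. Pool exhausted.
Total = 170×15 + 130×55 = 9700.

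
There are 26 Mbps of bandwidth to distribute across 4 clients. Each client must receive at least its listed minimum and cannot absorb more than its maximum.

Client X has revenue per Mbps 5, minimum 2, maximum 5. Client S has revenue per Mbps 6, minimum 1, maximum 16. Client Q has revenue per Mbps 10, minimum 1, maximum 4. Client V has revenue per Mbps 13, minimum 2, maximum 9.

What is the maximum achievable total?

233

Meeting every minimum uses 2+1+1+2 = 6 Mbps, leaving 20.
Highest revenue per Mbps first: Client V 13 > Client Q 10 > Client S 6 > Client X 5.
Client V takes 7 more to reach its cap of 9 → 13 left.
Give Client Q 3 more to hit its cap of 4 → 10 left.
Client S: +10 (room for 15) → 11. Pool exhausted.
Total = 5×2 + 6×11 + 10×4 + 13×9 = 233.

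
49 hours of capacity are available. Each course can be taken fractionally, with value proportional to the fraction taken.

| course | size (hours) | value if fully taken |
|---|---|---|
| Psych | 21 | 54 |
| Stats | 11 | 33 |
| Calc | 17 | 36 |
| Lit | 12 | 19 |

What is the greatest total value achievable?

Sort by value density: Stats 33/11≈3, Psych 54/21≈2.57, Calc 36/17≈2.12, Lit 19/12≈1.58.
Take all of Stats (11 hours, value 33) → 38 hours left.
Psych: take in full, 21 hours for value 54 → 17 left.
All 17 hours of Calc fit (value 36) → 0 remain.
Total value = 123.

123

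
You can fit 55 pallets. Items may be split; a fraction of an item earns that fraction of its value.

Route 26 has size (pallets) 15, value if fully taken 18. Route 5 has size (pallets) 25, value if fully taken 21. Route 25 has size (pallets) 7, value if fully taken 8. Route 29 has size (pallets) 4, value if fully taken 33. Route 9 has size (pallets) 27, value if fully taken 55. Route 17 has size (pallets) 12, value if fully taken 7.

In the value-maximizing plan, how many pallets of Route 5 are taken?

2

Sort by value density: Route 29 33/4≈8.25, Route 9 55/27≈2.04, Route 26 18/15≈1.2, Route 25 8/7≈1.14, Route 5 21/25≈0.84, Route 17 7/12≈0.583.
Route 29: take in full, 4 pallets for value 33 ; 51 left.
Take all of Route 9 (27 pallets, value 55) ; 24 pallets left.
Route 26: take in full, 15 pallets for value 18 ; 9 left.
Take all of Route 25 (7 pallets, value 8) ; 2 pallets left.
2 pallets left: a 2/25 share of Route 5 gives 21×2/25 = 1.68.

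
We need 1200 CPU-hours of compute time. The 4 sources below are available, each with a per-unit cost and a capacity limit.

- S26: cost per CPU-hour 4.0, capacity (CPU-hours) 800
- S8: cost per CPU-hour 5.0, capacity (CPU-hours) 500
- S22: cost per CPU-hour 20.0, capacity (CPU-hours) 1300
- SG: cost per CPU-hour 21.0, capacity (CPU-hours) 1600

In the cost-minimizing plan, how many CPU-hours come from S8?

Fill from the cheapest source first.
S26 at 4.0: take all 800 CPU-hours — 400 still needed.
S8 at 5.0: take 400 of its 500 — requirement met.
S22, SG: unused.

400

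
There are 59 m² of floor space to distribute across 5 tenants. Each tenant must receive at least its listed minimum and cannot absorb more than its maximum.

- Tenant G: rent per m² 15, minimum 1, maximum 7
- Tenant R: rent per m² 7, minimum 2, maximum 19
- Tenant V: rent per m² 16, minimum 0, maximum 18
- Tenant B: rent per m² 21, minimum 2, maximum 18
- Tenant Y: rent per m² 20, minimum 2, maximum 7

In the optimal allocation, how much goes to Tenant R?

9

Meeting every minimum uses 1+2+0+2+2 = 7 m², leaving 52.
Rank by rent per m²: Tenant B 21 > Tenant Y 20 > Tenant V 16 > Tenant G 15 > Tenant R 7.
Give Tenant B 16 more to hit its cap of 18 → 36 left.
Tenant Y takes 5 more to reach its cap of 7 → 31 left.
Tenant V takes 18 more to reach its cap of 18 → 13 left.
Give Tenant G 6 more to hit its cap of 7 → 7 left.
Tenant R has room for 17 more but only 7 remain, so it gets 9.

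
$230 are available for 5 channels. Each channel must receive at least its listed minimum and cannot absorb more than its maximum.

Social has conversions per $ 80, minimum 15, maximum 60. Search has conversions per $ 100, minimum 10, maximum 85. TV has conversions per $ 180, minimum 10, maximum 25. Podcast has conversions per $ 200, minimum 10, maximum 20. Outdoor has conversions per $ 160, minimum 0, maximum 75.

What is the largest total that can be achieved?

31000

Meeting every minimum uses 15+10+10+10+0 = 45 $, leaving 185.
Rank by conversions per $: Podcast 200 > TV 180 > Outdoor 160 > Search 100 > Social 80.
Podcast: +10 to 20 (cap) — 175 left.
Give TV 15 more to hit its cap of 25 — 160 left.
Outdoor takes 75 more to reach its cap of 75 — 85 left.
Give Search 75 more to hit its cap of 85 — 10 left.
Social has room for 45 more but only 10 remain, so it gets 25.
Total = 80×25 + 100×85 + 180×25 + 200×20 + 160×75 = 31000.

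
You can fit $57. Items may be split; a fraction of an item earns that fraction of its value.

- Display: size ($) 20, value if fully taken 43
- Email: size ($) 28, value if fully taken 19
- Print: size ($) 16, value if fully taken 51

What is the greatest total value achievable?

Best value per unit of size first: Print 51/16≈3.19, Display 43/20≈2.15, Email 19/28≈0.679.
All 16 $ of Print fit (value 51) — 41 remain.
All 20 $ of Display fit (value 43) — 21 remain.
21 $ left: a 21/28 share of Email gives 19×21/28 = 14.25.
Total value = 108.25.

108.25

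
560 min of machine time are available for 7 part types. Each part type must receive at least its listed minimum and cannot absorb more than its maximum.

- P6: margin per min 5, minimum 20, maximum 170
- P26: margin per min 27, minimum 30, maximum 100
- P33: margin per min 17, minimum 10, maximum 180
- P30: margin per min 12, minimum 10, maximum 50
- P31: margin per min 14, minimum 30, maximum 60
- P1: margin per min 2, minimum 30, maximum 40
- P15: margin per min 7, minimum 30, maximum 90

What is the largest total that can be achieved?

8140

Meeting every minimum uses 20+30+10+10+30+30+30 = 160 min, leaving 400.
Order the part types by margin per min: P26 27 > P33 17 > P31 14 > P30 12 > P15 7 > P6 5 > P1 2.
P26: +70 to 100 (cap) ; 330 left.
Give P33 170 more to hit its cap of 180 ; 160 left.
P31 takes 30 more to reach its cap of 60 ; 130 left.
P30: +40 to 50 (cap) ; 90 left.
P15: +60 to 90 (cap) ; 30 left.
P6: +30 (room for 150) → 50. Pool exhausted.
Total = 5×50 + 27×100 + 17×180 + 12×50 + 14×60 + 2×30 + 7×90 = 8140.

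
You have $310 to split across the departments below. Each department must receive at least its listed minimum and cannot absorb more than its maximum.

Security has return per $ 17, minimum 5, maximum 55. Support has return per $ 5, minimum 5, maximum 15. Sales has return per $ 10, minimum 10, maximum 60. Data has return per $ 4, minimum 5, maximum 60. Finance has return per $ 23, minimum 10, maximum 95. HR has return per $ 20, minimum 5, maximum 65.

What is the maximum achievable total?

5175

Meeting every minimum uses 5+5+10+5+10+5 = 40 $, leaving 270.
Highest return per $ first: Finance 23 > HR 20 > Security 17 > Sales 10 > Support 5 > Data 4.
Give Finance 85 more to hit its cap of 95 → 185 left.
Give HR 60 more to hit its cap of 65 → 125 left.
Give Security 50 more to hit its cap of 55 → 75 left.
Sales: +50 to 60 (cap) → 25 left.
Support takes 10 more to reach its cap of 15 → 15 left.
Data: +15 (room for 55) → 20. Pool exhausted.
Total = 17×55 + 5×15 + 10×60 + 4×20 + 23×95 + 20×65 = 5175.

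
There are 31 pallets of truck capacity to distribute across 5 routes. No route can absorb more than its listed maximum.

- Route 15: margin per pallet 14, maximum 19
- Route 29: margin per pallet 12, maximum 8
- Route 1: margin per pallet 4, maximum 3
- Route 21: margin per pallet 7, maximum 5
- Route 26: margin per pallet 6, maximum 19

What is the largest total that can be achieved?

Order the routes by margin per pallet: Route 15 14 > Route 29 12 > Route 21 7 > Route 26 6 > Route 1 4.
Route 15: +19 to 19 (cap) ; 12 left.
Route 29: +8 to 8 (cap) ; 4 left.
Only 4 left; Route 21 takes them to reach 4.
Total = 14×19 + 12×8 + 7×4 = 390.

390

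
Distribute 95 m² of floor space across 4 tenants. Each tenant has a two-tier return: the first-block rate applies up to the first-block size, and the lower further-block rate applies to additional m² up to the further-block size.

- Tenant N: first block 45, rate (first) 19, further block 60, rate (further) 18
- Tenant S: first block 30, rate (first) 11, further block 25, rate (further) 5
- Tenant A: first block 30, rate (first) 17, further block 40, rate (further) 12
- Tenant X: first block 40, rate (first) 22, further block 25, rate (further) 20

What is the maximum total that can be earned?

1950

Treat each block as its own option and order by rate: Tenant X/first 22 > Tenant X/second 20 > Tenant N/first 19 > Tenant N/second 18 > Tenant A/first 17 > Tenant A/second 12 > Tenant S/first 11 > Tenant S/second 5.
Tenant X first at 22: fill all 40 — 55 left.
Tenant X/second (20): +25 — 30 left.
Tenant N first at 19: only 30 left, fill 30.
Total = 22×40 + 20×25 + 19×30 = 1950.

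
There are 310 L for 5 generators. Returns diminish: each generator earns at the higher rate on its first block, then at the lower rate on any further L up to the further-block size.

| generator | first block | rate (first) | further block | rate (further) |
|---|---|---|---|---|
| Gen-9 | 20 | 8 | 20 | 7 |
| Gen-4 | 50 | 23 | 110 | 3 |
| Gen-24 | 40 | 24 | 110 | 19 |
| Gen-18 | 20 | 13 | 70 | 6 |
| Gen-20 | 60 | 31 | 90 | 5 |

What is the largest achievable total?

6550

Rank every tier by rate: Gen-20/first 31 > Gen-24/first 24 > Gen-4/first 23 > Gen-24/second 19 > Gen-18/first 13 > Gen-9/first 8 > Gen-9/second 7 > Gen-18/second 6 > Gen-20/second 5 > Gen-4/second 3.
Fill Gen-20 first block (60 at 31) → 250 left.
Gen-24 first at 24: fill all 40 → 210 left.
Gen-4/first (23): +50 → 160 left.
Fill Gen-24 second block (110 at 19) → 50 left.
Gen-18/first (13): +20 → 30 left.
Fill Gen-9 first block (20 at 8) → 10 left.
Gen-9/second: +10 of 20 at 7; pool empty.
Total = 31×60 + 24×40 + 23×50 + 19×110 + 13×20 + 8×20 + 7×10 = 6550.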